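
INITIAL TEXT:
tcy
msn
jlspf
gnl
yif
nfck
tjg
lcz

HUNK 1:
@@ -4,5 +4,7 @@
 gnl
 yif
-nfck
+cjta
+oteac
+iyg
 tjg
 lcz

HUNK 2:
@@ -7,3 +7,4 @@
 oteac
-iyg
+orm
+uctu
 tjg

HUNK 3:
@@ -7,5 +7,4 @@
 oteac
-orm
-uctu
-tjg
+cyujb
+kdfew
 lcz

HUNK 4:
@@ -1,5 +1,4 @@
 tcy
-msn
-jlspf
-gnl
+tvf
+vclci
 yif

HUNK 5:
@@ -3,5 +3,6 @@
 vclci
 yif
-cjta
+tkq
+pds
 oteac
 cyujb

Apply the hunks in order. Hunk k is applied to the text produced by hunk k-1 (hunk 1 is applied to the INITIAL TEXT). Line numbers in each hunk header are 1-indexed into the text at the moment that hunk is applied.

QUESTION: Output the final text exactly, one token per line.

Hunk 1: at line 4 remove [nfck] add [cjta,oteac,iyg] -> 10 lines: tcy msn jlspf gnl yif cjta oteac iyg tjg lcz
Hunk 2: at line 7 remove [iyg] add [orm,uctu] -> 11 lines: tcy msn jlspf gnl yif cjta oteac orm uctu tjg lcz
Hunk 3: at line 7 remove [orm,uctu,tjg] add [cyujb,kdfew] -> 10 lines: tcy msn jlspf gnl yif cjta oteac cyujb kdfew lcz
Hunk 4: at line 1 remove [msn,jlspf,gnl] add [tvf,vclci] -> 9 lines: tcy tvf vclci yif cjta oteac cyujb kdfew lcz
Hunk 5: at line 3 remove [cjta] add [tkq,pds] -> 10 lines: tcy tvf vclci yif tkq pds oteac cyujb kdfew lcz

Answer: tcy
tvf
vclci
yif
tkq
pds
oteac
cyujb
kdfew
lcz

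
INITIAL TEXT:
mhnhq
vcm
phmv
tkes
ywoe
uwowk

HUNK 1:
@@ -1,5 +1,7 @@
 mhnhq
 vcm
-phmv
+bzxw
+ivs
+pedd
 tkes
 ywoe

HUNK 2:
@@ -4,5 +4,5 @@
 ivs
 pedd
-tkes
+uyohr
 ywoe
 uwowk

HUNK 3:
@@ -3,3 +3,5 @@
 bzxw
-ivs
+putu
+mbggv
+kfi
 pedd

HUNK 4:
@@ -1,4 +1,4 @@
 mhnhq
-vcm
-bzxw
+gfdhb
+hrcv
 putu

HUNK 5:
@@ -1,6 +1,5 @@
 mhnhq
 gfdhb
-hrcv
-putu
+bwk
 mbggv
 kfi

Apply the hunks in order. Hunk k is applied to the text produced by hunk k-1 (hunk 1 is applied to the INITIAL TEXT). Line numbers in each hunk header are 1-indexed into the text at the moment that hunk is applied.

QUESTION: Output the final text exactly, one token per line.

Hunk 1: at line 1 remove [phmv] add [bzxw,ivs,pedd] -> 8 lines: mhnhq vcm bzxw ivs pedd tkes ywoe uwowk
Hunk 2: at line 4 remove [tkes] add [uyohr] -> 8 lines: mhnhq vcm bzxw ivs pedd uyohr ywoe uwowk
Hunk 3: at line 3 remove [ivs] add [putu,mbggv,kfi] -> 10 lines: mhnhq vcm bzxw putu mbggv kfi pedd uyohr ywoe uwowk
Hunk 4: at line 1 remove [vcm,bzxw] add [gfdhb,hrcv] -> 10 lines: mhnhq gfdhb hrcv putu mbggv kfi pedd uyohr ywoe uwowk
Hunk 5: at line 1 remove [hrcv,putu] add [bwk] -> 9 lines: mhnhq gfdhb bwk mbggv kfi pedd uyohr ywoe uwowk

Answer: mhnhq
gfdhb
bwk
mbggv
kfi
pedd
uyohr
ywoe
uwowk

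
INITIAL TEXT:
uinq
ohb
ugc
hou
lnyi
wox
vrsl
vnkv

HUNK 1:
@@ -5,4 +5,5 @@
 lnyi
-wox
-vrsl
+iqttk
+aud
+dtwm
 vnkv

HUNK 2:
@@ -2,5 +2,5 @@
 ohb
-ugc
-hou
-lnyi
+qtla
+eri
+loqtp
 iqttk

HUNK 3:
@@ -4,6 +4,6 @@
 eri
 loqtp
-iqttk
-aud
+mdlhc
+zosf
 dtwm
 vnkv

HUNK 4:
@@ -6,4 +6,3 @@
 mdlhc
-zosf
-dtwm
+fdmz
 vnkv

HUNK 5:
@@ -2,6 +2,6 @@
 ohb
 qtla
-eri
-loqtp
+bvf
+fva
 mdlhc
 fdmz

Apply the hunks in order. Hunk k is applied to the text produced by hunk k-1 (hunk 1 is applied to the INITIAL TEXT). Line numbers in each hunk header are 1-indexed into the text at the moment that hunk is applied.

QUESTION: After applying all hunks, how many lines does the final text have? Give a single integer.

Answer: 8

Derivation:
Hunk 1: at line 5 remove [wox,vrsl] add [iqttk,aud,dtwm] -> 9 lines: uinq ohb ugc hou lnyi iqttk aud dtwm vnkv
Hunk 2: at line 2 remove [ugc,hou,lnyi] add [qtla,eri,loqtp] -> 9 lines: uinq ohb qtla eri loqtp iqttk aud dtwm vnkv
Hunk 3: at line 4 remove [iqttk,aud] add [mdlhc,zosf] -> 9 lines: uinq ohb qtla eri loqtp mdlhc zosf dtwm vnkv
Hunk 4: at line 6 remove [zosf,dtwm] add [fdmz] -> 8 lines: uinq ohb qtla eri loqtp mdlhc fdmz vnkv
Hunk 5: at line 2 remove [eri,loqtp] add [bvf,fva] -> 8 lines: uinq ohb qtla bvf fva mdlhc fdmz vnkv
Final line count: 8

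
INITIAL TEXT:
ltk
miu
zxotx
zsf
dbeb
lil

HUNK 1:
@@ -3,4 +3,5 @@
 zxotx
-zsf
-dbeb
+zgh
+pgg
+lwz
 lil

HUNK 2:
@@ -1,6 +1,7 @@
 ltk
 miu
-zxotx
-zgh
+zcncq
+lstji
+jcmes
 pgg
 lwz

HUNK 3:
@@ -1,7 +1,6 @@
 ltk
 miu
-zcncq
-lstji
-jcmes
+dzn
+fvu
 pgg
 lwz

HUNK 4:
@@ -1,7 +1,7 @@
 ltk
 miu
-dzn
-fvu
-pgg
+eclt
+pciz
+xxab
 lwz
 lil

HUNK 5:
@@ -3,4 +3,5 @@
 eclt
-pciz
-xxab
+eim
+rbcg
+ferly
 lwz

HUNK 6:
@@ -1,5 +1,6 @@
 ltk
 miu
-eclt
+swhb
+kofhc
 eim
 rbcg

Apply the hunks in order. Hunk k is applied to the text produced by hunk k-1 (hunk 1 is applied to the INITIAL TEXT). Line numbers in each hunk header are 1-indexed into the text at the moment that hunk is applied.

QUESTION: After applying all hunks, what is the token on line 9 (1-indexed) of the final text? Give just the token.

Hunk 1: at line 3 remove [zsf,dbeb] add [zgh,pgg,lwz] -> 7 lines: ltk miu zxotx zgh pgg lwz lil
Hunk 2: at line 1 remove [zxotx,zgh] add [zcncq,lstji,jcmes] -> 8 lines: ltk miu zcncq lstji jcmes pgg lwz lil
Hunk 3: at line 1 remove [zcncq,lstji,jcmes] add [dzn,fvu] -> 7 lines: ltk miu dzn fvu pgg lwz lil
Hunk 4: at line 1 remove [dzn,fvu,pgg] add [eclt,pciz,xxab] -> 7 lines: ltk miu eclt pciz xxab lwz lil
Hunk 5: at line 3 remove [pciz,xxab] add [eim,rbcg,ferly] -> 8 lines: ltk miu eclt eim rbcg ferly lwz lil
Hunk 6: at line 1 remove [eclt] add [swhb,kofhc] -> 9 lines: ltk miu swhb kofhc eim rbcg ferly lwz lil
Final line 9: lil

Answer: lil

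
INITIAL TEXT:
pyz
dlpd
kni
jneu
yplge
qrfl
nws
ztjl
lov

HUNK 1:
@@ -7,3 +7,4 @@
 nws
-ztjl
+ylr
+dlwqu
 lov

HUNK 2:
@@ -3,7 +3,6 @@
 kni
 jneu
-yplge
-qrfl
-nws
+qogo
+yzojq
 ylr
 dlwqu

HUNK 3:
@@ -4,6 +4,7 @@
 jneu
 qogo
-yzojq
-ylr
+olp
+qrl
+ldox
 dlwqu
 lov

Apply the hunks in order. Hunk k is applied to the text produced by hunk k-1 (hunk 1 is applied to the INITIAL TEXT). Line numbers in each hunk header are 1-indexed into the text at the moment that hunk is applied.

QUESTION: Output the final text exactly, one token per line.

Answer: pyz
dlpd
kni
jneu
qogo
olp
qrl
ldox
dlwqu
lov

Derivation:
Hunk 1: at line 7 remove [ztjl] add [ylr,dlwqu] -> 10 lines: pyz dlpd kni jneu yplge qrfl nws ylr dlwqu lov
Hunk 2: at line 3 remove [yplge,qrfl,nws] add [qogo,yzojq] -> 9 lines: pyz dlpd kni jneu qogo yzojq ylr dlwqu lov
Hunk 3: at line 4 remove [yzojq,ylr] add [olp,qrl,ldox] -> 10 lines: pyz dlpd kni jneu qogo olp qrl ldox dlwqu lov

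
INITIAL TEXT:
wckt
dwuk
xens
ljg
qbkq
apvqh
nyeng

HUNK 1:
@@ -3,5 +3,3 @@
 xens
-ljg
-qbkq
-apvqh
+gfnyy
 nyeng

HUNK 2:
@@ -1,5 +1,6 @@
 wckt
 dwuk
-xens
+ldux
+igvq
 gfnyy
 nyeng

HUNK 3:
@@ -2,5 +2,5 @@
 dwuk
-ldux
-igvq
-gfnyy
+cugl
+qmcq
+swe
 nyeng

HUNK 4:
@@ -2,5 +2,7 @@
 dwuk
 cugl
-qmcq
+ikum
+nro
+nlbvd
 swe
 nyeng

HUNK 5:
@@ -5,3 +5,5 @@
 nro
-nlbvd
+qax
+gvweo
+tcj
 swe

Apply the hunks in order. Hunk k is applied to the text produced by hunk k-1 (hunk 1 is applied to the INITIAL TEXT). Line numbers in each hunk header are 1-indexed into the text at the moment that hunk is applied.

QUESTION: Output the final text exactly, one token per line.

Hunk 1: at line 3 remove [ljg,qbkq,apvqh] add [gfnyy] -> 5 lines: wckt dwuk xens gfnyy nyeng
Hunk 2: at line 1 remove [xens] add [ldux,igvq] -> 6 lines: wckt dwuk ldux igvq gfnyy nyeng
Hunk 3: at line 2 remove [ldux,igvq,gfnyy] add [cugl,qmcq,swe] -> 6 lines: wckt dwuk cugl qmcq swe nyeng
Hunk 4: at line 2 remove [qmcq] add [ikum,nro,nlbvd] -> 8 lines: wckt dwuk cugl ikum nro nlbvd swe nyeng
Hunk 5: at line 5 remove [nlbvd] add [qax,gvweo,tcj] -> 10 lines: wckt dwuk cugl ikum nro qax gvweo tcj swe nyeng

Answer: wckt
dwuk
cugl
ikum
nro
qax
gvweo
tcj
swe
nyeng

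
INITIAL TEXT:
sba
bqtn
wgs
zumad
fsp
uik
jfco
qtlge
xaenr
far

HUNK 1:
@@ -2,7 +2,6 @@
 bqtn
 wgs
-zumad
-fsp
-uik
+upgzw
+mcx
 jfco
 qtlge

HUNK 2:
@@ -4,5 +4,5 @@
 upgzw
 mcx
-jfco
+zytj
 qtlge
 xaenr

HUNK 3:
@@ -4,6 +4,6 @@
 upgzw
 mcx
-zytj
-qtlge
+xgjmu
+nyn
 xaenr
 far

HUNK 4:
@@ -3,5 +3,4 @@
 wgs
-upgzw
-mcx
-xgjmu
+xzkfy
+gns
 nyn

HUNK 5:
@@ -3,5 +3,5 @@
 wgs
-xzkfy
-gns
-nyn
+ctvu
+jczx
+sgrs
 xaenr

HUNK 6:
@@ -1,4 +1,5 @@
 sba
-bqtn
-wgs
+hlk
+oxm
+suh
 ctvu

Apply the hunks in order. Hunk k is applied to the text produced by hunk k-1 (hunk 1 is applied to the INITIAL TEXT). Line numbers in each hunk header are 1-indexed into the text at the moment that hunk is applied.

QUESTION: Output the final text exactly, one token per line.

Answer: sba
hlk
oxm
suh
ctvu
jczx
sgrs
xaenr
far

Derivation:
Hunk 1: at line 2 remove [zumad,fsp,uik] add [upgzw,mcx] -> 9 lines: sba bqtn wgs upgzw mcx jfco qtlge xaenr far
Hunk 2: at line 4 remove [jfco] add [zytj] -> 9 lines: sba bqtn wgs upgzw mcx zytj qtlge xaenr far
Hunk 3: at line 4 remove [zytj,qtlge] add [xgjmu,nyn] -> 9 lines: sba bqtn wgs upgzw mcx xgjmu nyn xaenr far
Hunk 4: at line 3 remove [upgzw,mcx,xgjmu] add [xzkfy,gns] -> 8 lines: sba bqtn wgs xzkfy gns nyn xaenr far
Hunk 5: at line 3 remove [xzkfy,gns,nyn] add [ctvu,jczx,sgrs] -> 8 lines: sba bqtn wgs ctvu jczx sgrs xaenr far
Hunk 6: at line 1 remove [bqtn,wgs] add [hlk,oxm,suh] -> 9 lines: sba hlk oxm suh ctvu jczx sgrs xaenr far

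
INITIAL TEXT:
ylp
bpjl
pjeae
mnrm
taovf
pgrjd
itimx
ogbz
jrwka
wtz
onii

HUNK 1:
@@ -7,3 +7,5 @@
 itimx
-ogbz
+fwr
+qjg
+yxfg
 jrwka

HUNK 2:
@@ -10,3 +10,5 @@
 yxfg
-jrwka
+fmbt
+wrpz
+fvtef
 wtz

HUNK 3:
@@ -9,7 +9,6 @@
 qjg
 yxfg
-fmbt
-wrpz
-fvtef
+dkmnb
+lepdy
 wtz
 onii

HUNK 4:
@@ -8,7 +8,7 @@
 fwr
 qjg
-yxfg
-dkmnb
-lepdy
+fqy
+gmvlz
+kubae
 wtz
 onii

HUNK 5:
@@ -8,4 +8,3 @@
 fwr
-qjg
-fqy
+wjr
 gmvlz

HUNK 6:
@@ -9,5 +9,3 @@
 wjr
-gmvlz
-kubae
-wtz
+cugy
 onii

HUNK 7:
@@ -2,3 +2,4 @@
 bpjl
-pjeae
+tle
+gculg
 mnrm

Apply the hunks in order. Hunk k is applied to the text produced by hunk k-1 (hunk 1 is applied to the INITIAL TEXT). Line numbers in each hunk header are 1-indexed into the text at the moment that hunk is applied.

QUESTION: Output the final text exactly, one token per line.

Answer: ylp
bpjl
tle
gculg
mnrm
taovf
pgrjd
itimx
fwr
wjr
cugy
onii

Derivation:
Hunk 1: at line 7 remove [ogbz] add [fwr,qjg,yxfg] -> 13 lines: ylp bpjl pjeae mnrm taovf pgrjd itimx fwr qjg yxfg jrwka wtz onii
Hunk 2: at line 10 remove [jrwka] add [fmbt,wrpz,fvtef] -> 15 lines: ylp bpjl pjeae mnrm taovf pgrjd itimx fwr qjg yxfg fmbt wrpz fvtef wtz onii
Hunk 3: at line 9 remove [fmbt,wrpz,fvtef] add [dkmnb,lepdy] -> 14 lines: ylp bpjl pjeae mnrm taovf pgrjd itimx fwr qjg yxfg dkmnb lepdy wtz onii
Hunk 4: at line 8 remove [yxfg,dkmnb,lepdy] add [fqy,gmvlz,kubae] -> 14 lines: ylp bpjl pjeae mnrm taovf pgrjd itimx fwr qjg fqy gmvlz kubae wtz onii
Hunk 5: at line 8 remove [qjg,fqy] add [wjr] -> 13 lines: ylp bpjl pjeae mnrm taovf pgrjd itimx fwr wjr gmvlz kubae wtz onii
Hunk 6: at line 9 remove [gmvlz,kubae,wtz] add [cugy] -> 11 lines: ylp bpjl pjeae mnrm taovf pgrjd itimx fwr wjr cugy onii
Hunk 7: at line 2 remove [pjeae] add [tle,gculg] -> 12 lines: ylp bpjl tle gculg mnrm taovf pgrjd itimx fwr wjr cugy onii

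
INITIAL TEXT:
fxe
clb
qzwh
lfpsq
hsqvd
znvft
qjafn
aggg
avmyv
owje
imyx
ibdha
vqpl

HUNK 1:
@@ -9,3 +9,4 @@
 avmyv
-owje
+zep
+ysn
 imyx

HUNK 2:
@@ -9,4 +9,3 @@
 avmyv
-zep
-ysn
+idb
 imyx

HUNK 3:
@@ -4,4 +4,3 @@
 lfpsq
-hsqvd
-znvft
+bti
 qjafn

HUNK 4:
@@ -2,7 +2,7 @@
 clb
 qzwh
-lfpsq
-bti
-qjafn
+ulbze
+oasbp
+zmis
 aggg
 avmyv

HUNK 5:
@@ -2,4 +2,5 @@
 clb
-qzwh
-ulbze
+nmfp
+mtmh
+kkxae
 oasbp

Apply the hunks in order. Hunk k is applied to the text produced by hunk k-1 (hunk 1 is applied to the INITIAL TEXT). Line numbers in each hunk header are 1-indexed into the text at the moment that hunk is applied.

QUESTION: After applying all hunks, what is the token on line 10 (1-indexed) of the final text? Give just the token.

Answer: idb

Derivation:
Hunk 1: at line 9 remove [owje] add [zep,ysn] -> 14 lines: fxe clb qzwh lfpsq hsqvd znvft qjafn aggg avmyv zep ysn imyx ibdha vqpl
Hunk 2: at line 9 remove [zep,ysn] add [idb] -> 13 lines: fxe clb qzwh lfpsq hsqvd znvft qjafn aggg avmyv idb imyx ibdha vqpl
Hunk 3: at line 4 remove [hsqvd,znvft] add [bti] -> 12 lines: fxe clb qzwh lfpsq bti qjafn aggg avmyv idb imyx ibdha vqpl
Hunk 4: at line 2 remove [lfpsq,bti,qjafn] add [ulbze,oasbp,zmis] -> 12 lines: fxe clb qzwh ulbze oasbp zmis aggg avmyv idb imyx ibdha vqpl
Hunk 5: at line 2 remove [qzwh,ulbze] add [nmfp,mtmh,kkxae] -> 13 lines: fxe clb nmfp mtmh kkxae oasbp zmis aggg avmyv idb imyx ibdha vqpl
Final line 10: idb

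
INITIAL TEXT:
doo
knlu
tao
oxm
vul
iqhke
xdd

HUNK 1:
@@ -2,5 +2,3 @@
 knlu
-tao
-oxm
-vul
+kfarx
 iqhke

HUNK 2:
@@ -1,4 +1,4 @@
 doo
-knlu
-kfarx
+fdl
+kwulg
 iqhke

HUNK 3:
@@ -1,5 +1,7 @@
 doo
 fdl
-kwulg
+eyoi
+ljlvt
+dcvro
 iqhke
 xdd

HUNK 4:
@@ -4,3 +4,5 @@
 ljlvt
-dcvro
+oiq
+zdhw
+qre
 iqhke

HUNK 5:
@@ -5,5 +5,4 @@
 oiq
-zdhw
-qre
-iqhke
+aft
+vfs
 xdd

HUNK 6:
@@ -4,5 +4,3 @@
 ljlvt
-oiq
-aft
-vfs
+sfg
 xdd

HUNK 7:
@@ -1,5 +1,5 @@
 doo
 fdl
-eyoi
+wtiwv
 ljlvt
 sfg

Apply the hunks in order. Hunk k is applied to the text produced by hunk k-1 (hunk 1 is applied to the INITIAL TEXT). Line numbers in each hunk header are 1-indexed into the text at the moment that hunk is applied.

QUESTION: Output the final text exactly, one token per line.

Hunk 1: at line 2 remove [tao,oxm,vul] add [kfarx] -> 5 lines: doo knlu kfarx iqhke xdd
Hunk 2: at line 1 remove [knlu,kfarx] add [fdl,kwulg] -> 5 lines: doo fdl kwulg iqhke xdd
Hunk 3: at line 1 remove [kwulg] add [eyoi,ljlvt,dcvro] -> 7 lines: doo fdl eyoi ljlvt dcvro iqhke xdd
Hunk 4: at line 4 remove [dcvro] add [oiq,zdhw,qre] -> 9 lines: doo fdl eyoi ljlvt oiq zdhw qre iqhke xdd
Hunk 5: at line 5 remove [zdhw,qre,iqhke] add [aft,vfs] -> 8 lines: doo fdl eyoi ljlvt oiq aft vfs xdd
Hunk 6: at line 4 remove [oiq,aft,vfs] add [sfg] -> 6 lines: doo fdl eyoi ljlvt sfg xdd
Hunk 7: at line 1 remove [eyoi] add [wtiwv] -> 6 lines: doo fdl wtiwv ljlvt sfg xdd

Answer: doo
fdl
wtiwv
ljlvt
sfg
xdd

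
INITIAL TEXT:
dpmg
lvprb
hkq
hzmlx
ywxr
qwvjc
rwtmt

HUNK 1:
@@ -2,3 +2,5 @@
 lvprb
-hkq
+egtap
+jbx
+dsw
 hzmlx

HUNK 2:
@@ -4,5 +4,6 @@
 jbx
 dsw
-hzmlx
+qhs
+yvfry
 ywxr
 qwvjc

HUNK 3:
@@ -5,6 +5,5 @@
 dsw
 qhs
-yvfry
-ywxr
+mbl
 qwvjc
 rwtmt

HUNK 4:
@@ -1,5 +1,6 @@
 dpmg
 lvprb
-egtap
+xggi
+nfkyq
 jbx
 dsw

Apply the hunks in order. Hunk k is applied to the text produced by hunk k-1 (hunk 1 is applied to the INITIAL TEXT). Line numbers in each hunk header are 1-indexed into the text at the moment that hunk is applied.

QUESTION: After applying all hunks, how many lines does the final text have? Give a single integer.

Answer: 10

Derivation:
Hunk 1: at line 2 remove [hkq] add [egtap,jbx,dsw] -> 9 lines: dpmg lvprb egtap jbx dsw hzmlx ywxr qwvjc rwtmt
Hunk 2: at line 4 remove [hzmlx] add [qhs,yvfry] -> 10 lines: dpmg lvprb egtap jbx dsw qhs yvfry ywxr qwvjc rwtmt
Hunk 3: at line 5 remove [yvfry,ywxr] add [mbl] -> 9 lines: dpmg lvprb egtap jbx dsw qhs mbl qwvjc rwtmt
Hunk 4: at line 1 remove [egtap] add [xggi,nfkyq] -> 10 lines: dpmg lvprb xggi nfkyq jbx dsw qhs mbl qwvjc rwtmt
Final line count: 10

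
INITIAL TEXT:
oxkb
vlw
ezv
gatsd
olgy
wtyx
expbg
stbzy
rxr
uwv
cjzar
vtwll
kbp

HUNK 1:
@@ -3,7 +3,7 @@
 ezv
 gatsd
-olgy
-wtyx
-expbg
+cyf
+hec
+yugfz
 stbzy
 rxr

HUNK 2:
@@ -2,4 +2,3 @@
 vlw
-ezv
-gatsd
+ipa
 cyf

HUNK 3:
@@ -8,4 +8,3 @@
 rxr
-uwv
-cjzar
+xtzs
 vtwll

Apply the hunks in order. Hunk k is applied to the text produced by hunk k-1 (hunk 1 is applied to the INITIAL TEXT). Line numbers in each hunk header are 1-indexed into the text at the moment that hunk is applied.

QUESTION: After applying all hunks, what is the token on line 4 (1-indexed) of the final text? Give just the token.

Answer: cyf

Derivation:
Hunk 1: at line 3 remove [olgy,wtyx,expbg] add [cyf,hec,yugfz] -> 13 lines: oxkb vlw ezv gatsd cyf hec yugfz stbzy rxr uwv cjzar vtwll kbp
Hunk 2: at line 2 remove [ezv,gatsd] add [ipa] -> 12 lines: oxkb vlw ipa cyf hec yugfz stbzy rxr uwv cjzar vtwll kbp
Hunk 3: at line 8 remove [uwv,cjzar] add [xtzs] -> 11 lines: oxkb vlw ipa cyf hec yugfz stbzy rxr xtzs vtwll kbp
Final line 4: cyf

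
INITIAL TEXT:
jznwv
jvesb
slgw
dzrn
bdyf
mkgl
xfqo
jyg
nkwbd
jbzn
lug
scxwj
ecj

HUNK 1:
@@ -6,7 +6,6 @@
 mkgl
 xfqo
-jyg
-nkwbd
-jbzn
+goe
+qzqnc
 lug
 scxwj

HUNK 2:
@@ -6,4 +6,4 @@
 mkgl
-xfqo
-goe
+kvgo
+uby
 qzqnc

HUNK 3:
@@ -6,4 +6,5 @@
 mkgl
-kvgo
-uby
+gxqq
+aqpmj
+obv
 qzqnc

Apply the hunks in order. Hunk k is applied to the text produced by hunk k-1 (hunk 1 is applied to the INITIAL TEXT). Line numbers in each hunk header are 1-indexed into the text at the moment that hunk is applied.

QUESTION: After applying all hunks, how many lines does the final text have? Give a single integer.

Hunk 1: at line 6 remove [jyg,nkwbd,jbzn] add [goe,qzqnc] -> 12 lines: jznwv jvesb slgw dzrn bdyf mkgl xfqo goe qzqnc lug scxwj ecj
Hunk 2: at line 6 remove [xfqo,goe] add [kvgo,uby] -> 12 lines: jznwv jvesb slgw dzrn bdyf mkgl kvgo uby qzqnc lug scxwj ecj
Hunk 3: at line 6 remove [kvgo,uby] add [gxqq,aqpmj,obv] -> 13 lines: jznwv jvesb slgw dzrn bdyf mkgl gxqq aqpmj obv qzqnc lug scxwj ecj
Final line count: 13

Answer: 13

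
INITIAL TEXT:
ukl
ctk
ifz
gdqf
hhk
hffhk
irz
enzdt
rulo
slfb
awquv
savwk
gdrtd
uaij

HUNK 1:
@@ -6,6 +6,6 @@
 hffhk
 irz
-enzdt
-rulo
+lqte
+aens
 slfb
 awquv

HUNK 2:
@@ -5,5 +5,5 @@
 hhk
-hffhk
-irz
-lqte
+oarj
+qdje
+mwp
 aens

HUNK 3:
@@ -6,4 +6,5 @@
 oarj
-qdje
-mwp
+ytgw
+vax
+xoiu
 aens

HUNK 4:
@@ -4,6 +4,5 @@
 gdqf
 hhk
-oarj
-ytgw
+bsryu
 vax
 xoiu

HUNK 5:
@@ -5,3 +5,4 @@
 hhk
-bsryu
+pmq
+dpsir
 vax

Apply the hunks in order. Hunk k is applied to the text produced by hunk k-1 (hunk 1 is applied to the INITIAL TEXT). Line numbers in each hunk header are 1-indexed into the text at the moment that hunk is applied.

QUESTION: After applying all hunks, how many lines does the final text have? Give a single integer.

Answer: 15

Derivation:
Hunk 1: at line 6 remove [enzdt,rulo] add [lqte,aens] -> 14 lines: ukl ctk ifz gdqf hhk hffhk irz lqte aens slfb awquv savwk gdrtd uaij
Hunk 2: at line 5 remove [hffhk,irz,lqte] add [oarj,qdje,mwp] -> 14 lines: ukl ctk ifz gdqf hhk oarj qdje mwp aens slfb awquv savwk gdrtd uaij
Hunk 3: at line 6 remove [qdje,mwp] add [ytgw,vax,xoiu] -> 15 lines: ukl ctk ifz gdqf hhk oarj ytgw vax xoiu aens slfb awquv savwk gdrtd uaij
Hunk 4: at line 4 remove [oarj,ytgw] add [bsryu] -> 14 lines: ukl ctk ifz gdqf hhk bsryu vax xoiu aens slfb awquv savwk gdrtd uaij
Hunk 5: at line 5 remove [bsryu] add [pmq,dpsir] -> 15 lines: ukl ctk ifz gdqf hhk pmq dpsir vax xoiu aens slfb awquv savwk gdrtd uaij
Final line count: 15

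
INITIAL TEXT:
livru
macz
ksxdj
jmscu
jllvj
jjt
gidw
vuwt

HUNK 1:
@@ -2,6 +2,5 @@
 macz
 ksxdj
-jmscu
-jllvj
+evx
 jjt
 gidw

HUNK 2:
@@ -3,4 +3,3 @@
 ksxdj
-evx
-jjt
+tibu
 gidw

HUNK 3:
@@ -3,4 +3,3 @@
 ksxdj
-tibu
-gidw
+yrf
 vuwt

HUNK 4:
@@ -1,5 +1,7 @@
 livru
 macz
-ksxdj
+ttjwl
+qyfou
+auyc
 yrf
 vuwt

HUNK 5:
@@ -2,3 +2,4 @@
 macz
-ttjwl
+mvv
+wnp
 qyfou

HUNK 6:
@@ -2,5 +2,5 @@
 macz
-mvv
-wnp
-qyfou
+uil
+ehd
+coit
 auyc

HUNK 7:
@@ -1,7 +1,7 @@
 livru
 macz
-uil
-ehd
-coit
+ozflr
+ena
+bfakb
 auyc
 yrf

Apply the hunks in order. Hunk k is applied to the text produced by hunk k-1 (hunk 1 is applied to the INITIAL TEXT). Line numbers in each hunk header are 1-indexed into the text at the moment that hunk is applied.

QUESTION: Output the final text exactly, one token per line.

Hunk 1: at line 2 remove [jmscu,jllvj] add [evx] -> 7 lines: livru macz ksxdj evx jjt gidw vuwt
Hunk 2: at line 3 remove [evx,jjt] add [tibu] -> 6 lines: livru macz ksxdj tibu gidw vuwt
Hunk 3: at line 3 remove [tibu,gidw] add [yrf] -> 5 lines: livru macz ksxdj yrf vuwt
Hunk 4: at line 1 remove [ksxdj] add [ttjwl,qyfou,auyc] -> 7 lines: livru macz ttjwl qyfou auyc yrf vuwt
Hunk 5: at line 2 remove [ttjwl] add [mvv,wnp] -> 8 lines: livru macz mvv wnp qyfou auyc yrf vuwt
Hunk 6: at line 2 remove [mvv,wnp,qyfou] add [uil,ehd,coit] -> 8 lines: livru macz uil ehd coit auyc yrf vuwt
Hunk 7: at line 1 remove [uil,ehd,coit] add [ozflr,ena,bfakb] -> 8 lines: livru macz ozflr ena bfakb auyc yrf vuwt

Answer: livru
macz
ozflr
ena
bfakb
auyc
yrf
vuwt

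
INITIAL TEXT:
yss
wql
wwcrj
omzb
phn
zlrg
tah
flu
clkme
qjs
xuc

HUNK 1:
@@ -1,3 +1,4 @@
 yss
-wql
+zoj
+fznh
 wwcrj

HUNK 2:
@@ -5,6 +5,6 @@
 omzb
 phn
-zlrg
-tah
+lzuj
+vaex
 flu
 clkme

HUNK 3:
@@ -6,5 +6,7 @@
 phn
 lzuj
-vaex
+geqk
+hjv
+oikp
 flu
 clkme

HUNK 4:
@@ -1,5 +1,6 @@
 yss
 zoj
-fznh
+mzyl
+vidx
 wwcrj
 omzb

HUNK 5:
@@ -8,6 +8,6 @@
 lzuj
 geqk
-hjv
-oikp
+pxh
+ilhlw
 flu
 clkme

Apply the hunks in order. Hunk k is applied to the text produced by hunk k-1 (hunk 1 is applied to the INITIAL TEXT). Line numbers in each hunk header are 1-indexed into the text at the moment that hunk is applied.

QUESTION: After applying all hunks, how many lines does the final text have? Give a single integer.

Answer: 15

Derivation:
Hunk 1: at line 1 remove [wql] add [zoj,fznh] -> 12 lines: yss zoj fznh wwcrj omzb phn zlrg tah flu clkme qjs xuc
Hunk 2: at line 5 remove [zlrg,tah] add [lzuj,vaex] -> 12 lines: yss zoj fznh wwcrj omzb phn lzuj vaex flu clkme qjs xuc
Hunk 3: at line 6 remove [vaex] add [geqk,hjv,oikp] -> 14 lines: yss zoj fznh wwcrj omzb phn lzuj geqk hjv oikp flu clkme qjs xuc
Hunk 4: at line 1 remove [fznh] add [mzyl,vidx] -> 15 lines: yss zoj mzyl vidx wwcrj omzb phn lzuj geqk hjv oikp flu clkme qjs xuc
Hunk 5: at line 8 remove [hjv,oikp] add [pxh,ilhlw] -> 15 lines: yss zoj mzyl vidx wwcrj omzb phn lzuj geqk pxh ilhlw flu clkme qjs xuc
Final line count: 15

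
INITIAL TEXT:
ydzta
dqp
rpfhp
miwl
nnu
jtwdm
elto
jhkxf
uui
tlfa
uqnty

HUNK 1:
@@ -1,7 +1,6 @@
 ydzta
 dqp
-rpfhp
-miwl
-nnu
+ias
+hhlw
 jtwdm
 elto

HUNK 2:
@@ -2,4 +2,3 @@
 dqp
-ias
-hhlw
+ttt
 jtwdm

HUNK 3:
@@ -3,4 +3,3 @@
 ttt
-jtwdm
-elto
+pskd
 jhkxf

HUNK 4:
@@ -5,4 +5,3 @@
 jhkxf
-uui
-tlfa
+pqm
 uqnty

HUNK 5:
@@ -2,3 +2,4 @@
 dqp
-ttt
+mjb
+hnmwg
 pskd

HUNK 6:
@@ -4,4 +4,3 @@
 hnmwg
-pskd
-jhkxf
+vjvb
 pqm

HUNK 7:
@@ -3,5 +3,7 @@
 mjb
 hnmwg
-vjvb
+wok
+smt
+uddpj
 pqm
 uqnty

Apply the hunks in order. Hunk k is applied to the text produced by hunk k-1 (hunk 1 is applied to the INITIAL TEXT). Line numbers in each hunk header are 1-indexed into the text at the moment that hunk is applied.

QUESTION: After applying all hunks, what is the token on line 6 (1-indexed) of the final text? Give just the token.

Answer: smt

Derivation:
Hunk 1: at line 1 remove [rpfhp,miwl,nnu] add [ias,hhlw] -> 10 lines: ydzta dqp ias hhlw jtwdm elto jhkxf uui tlfa uqnty
Hunk 2: at line 2 remove [ias,hhlw] add [ttt] -> 9 lines: ydzta dqp ttt jtwdm elto jhkxf uui tlfa uqnty
Hunk 3: at line 3 remove [jtwdm,elto] add [pskd] -> 8 lines: ydzta dqp ttt pskd jhkxf uui tlfa uqnty
Hunk 4: at line 5 remove [uui,tlfa] add [pqm] -> 7 lines: ydzta dqp ttt pskd jhkxf pqm uqnty
Hunk 5: at line 2 remove [ttt] add [mjb,hnmwg] -> 8 lines: ydzta dqp mjb hnmwg pskd jhkxf pqm uqnty
Hunk 6: at line 4 remove [pskd,jhkxf] add [vjvb] -> 7 lines: ydzta dqp mjb hnmwg vjvb pqm uqnty
Hunk 7: at line 3 remove [vjvb] add [wok,smt,uddpj] -> 9 lines: ydzta dqp mjb hnmwg wok smt uddpj pqm uqnty
Final line 6: smt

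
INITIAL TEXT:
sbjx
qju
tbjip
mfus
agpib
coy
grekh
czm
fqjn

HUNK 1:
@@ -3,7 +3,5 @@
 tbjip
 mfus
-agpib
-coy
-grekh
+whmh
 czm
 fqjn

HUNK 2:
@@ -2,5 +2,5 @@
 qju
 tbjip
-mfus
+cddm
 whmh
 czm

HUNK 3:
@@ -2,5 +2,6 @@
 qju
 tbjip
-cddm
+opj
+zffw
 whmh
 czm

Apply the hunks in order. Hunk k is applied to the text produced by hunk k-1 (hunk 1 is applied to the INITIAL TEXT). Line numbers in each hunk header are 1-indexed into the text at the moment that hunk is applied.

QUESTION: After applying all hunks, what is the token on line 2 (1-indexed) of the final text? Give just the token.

Answer: qju

Derivation:
Hunk 1: at line 3 remove [agpib,coy,grekh] add [whmh] -> 7 lines: sbjx qju tbjip mfus whmh czm fqjn
Hunk 2: at line 2 remove [mfus] add [cddm] -> 7 lines: sbjx qju tbjip cddm whmh czm fqjn
Hunk 3: at line 2 remove [cddm] add [opj,zffw] -> 8 lines: sbjx qju tbjip opj zffw whmh czm fqjn
Final line 2: qju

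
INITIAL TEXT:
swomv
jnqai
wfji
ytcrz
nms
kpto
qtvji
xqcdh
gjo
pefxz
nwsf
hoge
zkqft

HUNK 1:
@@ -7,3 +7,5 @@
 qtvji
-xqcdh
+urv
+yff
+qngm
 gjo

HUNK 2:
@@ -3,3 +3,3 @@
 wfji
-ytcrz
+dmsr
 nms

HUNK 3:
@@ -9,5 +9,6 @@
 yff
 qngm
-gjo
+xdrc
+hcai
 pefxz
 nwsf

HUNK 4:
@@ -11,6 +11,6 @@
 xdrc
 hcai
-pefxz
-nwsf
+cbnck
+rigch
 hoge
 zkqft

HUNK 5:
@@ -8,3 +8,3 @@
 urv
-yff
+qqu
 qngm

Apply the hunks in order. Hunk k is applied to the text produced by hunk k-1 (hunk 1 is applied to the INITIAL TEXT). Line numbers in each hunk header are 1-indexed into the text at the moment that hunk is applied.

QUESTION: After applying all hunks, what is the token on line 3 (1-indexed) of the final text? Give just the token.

Answer: wfji

Derivation:
Hunk 1: at line 7 remove [xqcdh] add [urv,yff,qngm] -> 15 lines: swomv jnqai wfji ytcrz nms kpto qtvji urv yff qngm gjo pefxz nwsf hoge zkqft
Hunk 2: at line 3 remove [ytcrz] add [dmsr] -> 15 lines: swomv jnqai wfji dmsr nms kpto qtvji urv yff qngm gjo pefxz nwsf hoge zkqft
Hunk 3: at line 9 remove [gjo] add [xdrc,hcai] -> 16 lines: swomv jnqai wfji dmsr nms kpto qtvji urv yff qngm xdrc hcai pefxz nwsf hoge zkqft
Hunk 4: at line 11 remove [pefxz,nwsf] add [cbnck,rigch] -> 16 lines: swomv jnqai wfji dmsr nms kpto qtvji urv yff qngm xdrc hcai cbnck rigch hoge zkqft
Hunk 5: at line 8 remove [yff] add [qqu] -> 16 lines: swomv jnqai wfji dmsr nms kpto qtvji urv qqu qngm xdrc hcai cbnck rigch hoge zkqft
Final line 3: wfji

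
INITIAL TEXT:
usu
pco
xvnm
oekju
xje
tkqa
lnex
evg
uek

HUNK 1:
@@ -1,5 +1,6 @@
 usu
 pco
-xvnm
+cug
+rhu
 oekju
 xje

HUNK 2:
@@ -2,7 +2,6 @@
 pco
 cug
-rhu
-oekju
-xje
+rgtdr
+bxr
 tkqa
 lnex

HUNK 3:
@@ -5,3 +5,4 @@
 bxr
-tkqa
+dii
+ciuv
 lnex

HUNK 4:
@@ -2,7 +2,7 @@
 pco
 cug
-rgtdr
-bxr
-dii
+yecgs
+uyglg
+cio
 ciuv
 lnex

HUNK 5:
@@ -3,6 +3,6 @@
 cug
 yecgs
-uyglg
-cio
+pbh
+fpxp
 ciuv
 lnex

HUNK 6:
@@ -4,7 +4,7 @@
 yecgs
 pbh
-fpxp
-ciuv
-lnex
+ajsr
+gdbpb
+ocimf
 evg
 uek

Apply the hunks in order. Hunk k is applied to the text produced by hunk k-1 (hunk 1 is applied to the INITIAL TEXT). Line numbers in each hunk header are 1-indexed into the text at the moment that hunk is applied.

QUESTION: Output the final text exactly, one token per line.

Answer: usu
pco
cug
yecgs
pbh
ajsr
gdbpb
ocimf
evg
uek

Derivation:
Hunk 1: at line 1 remove [xvnm] add [cug,rhu] -> 10 lines: usu pco cug rhu oekju xje tkqa lnex evg uek
Hunk 2: at line 2 remove [rhu,oekju,xje] add [rgtdr,bxr] -> 9 lines: usu pco cug rgtdr bxr tkqa lnex evg uek
Hunk 3: at line 5 remove [tkqa] add [dii,ciuv] -> 10 lines: usu pco cug rgtdr bxr dii ciuv lnex evg uek
Hunk 4: at line 2 remove [rgtdr,bxr,dii] add [yecgs,uyglg,cio] -> 10 lines: usu pco cug yecgs uyglg cio ciuv lnex evg uek
Hunk 5: at line 3 remove [uyglg,cio] add [pbh,fpxp] -> 10 lines: usu pco cug yecgs pbh fpxp ciuv lnex evg uek
Hunk 6: at line 4 remove [fpxp,ciuv,lnex] add [ajsr,gdbpb,ocimf] -> 10 lines: usu pco cug yecgs pbh ajsr gdbpb ocimf evg uek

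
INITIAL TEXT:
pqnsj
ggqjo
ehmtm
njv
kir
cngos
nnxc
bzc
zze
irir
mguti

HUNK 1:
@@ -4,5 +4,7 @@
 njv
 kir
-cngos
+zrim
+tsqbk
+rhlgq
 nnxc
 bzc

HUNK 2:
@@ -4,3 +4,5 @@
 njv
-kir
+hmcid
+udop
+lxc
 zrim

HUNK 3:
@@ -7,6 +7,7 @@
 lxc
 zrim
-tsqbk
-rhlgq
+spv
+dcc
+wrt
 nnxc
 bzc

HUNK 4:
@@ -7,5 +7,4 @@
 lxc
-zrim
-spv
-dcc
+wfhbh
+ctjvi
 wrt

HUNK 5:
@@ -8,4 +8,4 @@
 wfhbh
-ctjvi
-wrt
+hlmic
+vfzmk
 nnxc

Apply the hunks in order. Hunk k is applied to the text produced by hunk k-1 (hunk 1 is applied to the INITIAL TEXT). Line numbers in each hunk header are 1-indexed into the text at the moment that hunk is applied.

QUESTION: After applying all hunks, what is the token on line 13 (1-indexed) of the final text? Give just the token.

Answer: zze

Derivation:
Hunk 1: at line 4 remove [cngos] add [zrim,tsqbk,rhlgq] -> 13 lines: pqnsj ggqjo ehmtm njv kir zrim tsqbk rhlgq nnxc bzc zze irir mguti
Hunk 2: at line 4 remove [kir] add [hmcid,udop,lxc] -> 15 lines: pqnsj ggqjo ehmtm njv hmcid udop lxc zrim tsqbk rhlgq nnxc bzc zze irir mguti
Hunk 3: at line 7 remove [tsqbk,rhlgq] add [spv,dcc,wrt] -> 16 lines: pqnsj ggqjo ehmtm njv hmcid udop lxc zrim spv dcc wrt nnxc bzc zze irir mguti
Hunk 4: at line 7 remove [zrim,spv,dcc] add [wfhbh,ctjvi] -> 15 lines: pqnsj ggqjo ehmtm njv hmcid udop lxc wfhbh ctjvi wrt nnxc bzc zze irir mguti
Hunk 5: at line 8 remove [ctjvi,wrt] add [hlmic,vfzmk] -> 15 lines: pqnsj ggqjo ehmtm njv hmcid udop lxc wfhbh hlmic vfzmk nnxc bzc zze irir mguti
Final line 13: zze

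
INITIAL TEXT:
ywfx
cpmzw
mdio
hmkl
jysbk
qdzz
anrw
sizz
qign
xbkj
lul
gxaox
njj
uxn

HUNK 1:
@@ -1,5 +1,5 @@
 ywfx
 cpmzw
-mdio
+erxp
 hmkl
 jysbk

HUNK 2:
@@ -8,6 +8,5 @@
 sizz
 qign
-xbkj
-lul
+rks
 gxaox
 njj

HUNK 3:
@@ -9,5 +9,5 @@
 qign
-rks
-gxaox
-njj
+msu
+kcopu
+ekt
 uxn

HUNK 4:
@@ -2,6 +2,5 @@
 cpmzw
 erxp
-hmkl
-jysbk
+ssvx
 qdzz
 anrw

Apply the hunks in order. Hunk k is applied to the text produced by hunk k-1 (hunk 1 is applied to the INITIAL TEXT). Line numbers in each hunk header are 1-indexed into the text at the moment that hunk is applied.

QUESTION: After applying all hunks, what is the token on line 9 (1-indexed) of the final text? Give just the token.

Answer: msu

Derivation:
Hunk 1: at line 1 remove [mdio] add [erxp] -> 14 lines: ywfx cpmzw erxp hmkl jysbk qdzz anrw sizz qign xbkj lul gxaox njj uxn
Hunk 2: at line 8 remove [xbkj,lul] add [rks] -> 13 lines: ywfx cpmzw erxp hmkl jysbk qdzz anrw sizz qign rks gxaox njj uxn
Hunk 3: at line 9 remove [rks,gxaox,njj] add [msu,kcopu,ekt] -> 13 lines: ywfx cpmzw erxp hmkl jysbk qdzz anrw sizz qign msu kcopu ekt uxn
Hunk 4: at line 2 remove [hmkl,jysbk] add [ssvx] -> 12 lines: ywfx cpmzw erxp ssvx qdzz anrw sizz qign msu kcopu ekt uxn
Final line 9: msu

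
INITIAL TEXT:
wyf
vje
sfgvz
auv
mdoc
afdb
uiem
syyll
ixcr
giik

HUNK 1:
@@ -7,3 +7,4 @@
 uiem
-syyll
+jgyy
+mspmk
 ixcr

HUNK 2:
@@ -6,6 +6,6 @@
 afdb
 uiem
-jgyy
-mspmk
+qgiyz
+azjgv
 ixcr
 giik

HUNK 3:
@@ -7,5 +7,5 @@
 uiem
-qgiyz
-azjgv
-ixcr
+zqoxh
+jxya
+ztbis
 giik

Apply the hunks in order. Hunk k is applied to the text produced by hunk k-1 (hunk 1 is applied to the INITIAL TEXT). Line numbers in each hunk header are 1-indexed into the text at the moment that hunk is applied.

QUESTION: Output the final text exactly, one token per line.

Hunk 1: at line 7 remove [syyll] add [jgyy,mspmk] -> 11 lines: wyf vje sfgvz auv mdoc afdb uiem jgyy mspmk ixcr giik
Hunk 2: at line 6 remove [jgyy,mspmk] add [qgiyz,azjgv] -> 11 lines: wyf vje sfgvz auv mdoc afdb uiem qgiyz azjgv ixcr giik
Hunk 3: at line 7 remove [qgiyz,azjgv,ixcr] add [zqoxh,jxya,ztbis] -> 11 lines: wyf vje sfgvz auv mdoc afdb uiem zqoxh jxya ztbis giik

Answer: wyf
vje
sfgvz
auv
mdoc
afdb
uiem
zqoxh
jxya
ztbis
giik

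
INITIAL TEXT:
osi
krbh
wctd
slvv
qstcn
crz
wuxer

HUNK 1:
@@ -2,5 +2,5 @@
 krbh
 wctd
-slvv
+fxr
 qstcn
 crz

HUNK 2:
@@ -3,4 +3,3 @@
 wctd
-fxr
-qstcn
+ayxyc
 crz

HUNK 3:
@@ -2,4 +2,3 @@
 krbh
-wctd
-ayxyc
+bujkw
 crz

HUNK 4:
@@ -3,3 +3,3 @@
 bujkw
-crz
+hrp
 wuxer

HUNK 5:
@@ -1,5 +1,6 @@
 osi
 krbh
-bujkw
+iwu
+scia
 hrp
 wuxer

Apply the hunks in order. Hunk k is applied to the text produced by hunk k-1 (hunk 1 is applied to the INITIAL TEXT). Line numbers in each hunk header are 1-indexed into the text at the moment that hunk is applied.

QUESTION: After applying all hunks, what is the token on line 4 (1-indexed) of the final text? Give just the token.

Hunk 1: at line 2 remove [slvv] add [fxr] -> 7 lines: osi krbh wctd fxr qstcn crz wuxer
Hunk 2: at line 3 remove [fxr,qstcn] add [ayxyc] -> 6 lines: osi krbh wctd ayxyc crz wuxer
Hunk 3: at line 2 remove [wctd,ayxyc] add [bujkw] -> 5 lines: osi krbh bujkw crz wuxer
Hunk 4: at line 3 remove [crz] add [hrp] -> 5 lines: osi krbh bujkw hrp wuxer
Hunk 5: at line 1 remove [bujkw] add [iwu,scia] -> 6 lines: osi krbh iwu scia hrp wuxer
Final line 4: scia

Answer: scia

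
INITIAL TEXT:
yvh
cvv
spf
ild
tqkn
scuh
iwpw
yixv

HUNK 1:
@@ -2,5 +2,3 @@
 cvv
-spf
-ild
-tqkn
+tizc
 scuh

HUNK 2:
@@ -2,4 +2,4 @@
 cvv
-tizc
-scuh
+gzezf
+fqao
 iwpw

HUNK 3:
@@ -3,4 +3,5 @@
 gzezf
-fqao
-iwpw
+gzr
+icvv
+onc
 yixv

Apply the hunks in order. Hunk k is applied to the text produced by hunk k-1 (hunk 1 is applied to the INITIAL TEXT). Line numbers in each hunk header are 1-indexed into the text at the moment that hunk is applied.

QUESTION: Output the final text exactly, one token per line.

Answer: yvh
cvv
gzezf
gzr
icvv
onc
yixv

Derivation:
Hunk 1: at line 2 remove [spf,ild,tqkn] add [tizc] -> 6 lines: yvh cvv tizc scuh iwpw yixv
Hunk 2: at line 2 remove [tizc,scuh] add [gzezf,fqao] -> 6 lines: yvh cvv gzezf fqao iwpw yixv
Hunk 3: at line 3 remove [fqao,iwpw] add [gzr,icvv,onc] -> 7 lines: yvh cvv gzezf gzr icvv onc yixv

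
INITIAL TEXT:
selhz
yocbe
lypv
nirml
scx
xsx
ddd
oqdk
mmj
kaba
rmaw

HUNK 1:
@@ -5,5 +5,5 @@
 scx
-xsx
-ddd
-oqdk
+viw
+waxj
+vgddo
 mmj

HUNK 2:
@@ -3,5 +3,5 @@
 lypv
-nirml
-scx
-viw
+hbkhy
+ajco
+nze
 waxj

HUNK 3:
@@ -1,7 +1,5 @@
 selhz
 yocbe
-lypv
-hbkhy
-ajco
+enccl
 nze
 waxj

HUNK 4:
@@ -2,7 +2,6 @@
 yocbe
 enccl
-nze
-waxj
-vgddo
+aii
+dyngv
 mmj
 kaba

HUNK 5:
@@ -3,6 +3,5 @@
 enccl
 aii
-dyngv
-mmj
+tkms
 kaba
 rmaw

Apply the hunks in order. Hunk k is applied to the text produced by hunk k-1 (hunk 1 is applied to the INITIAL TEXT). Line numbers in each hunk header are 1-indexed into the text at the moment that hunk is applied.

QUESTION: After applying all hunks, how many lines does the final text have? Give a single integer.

Answer: 7

Derivation:
Hunk 1: at line 5 remove [xsx,ddd,oqdk] add [viw,waxj,vgddo] -> 11 lines: selhz yocbe lypv nirml scx viw waxj vgddo mmj kaba rmaw
Hunk 2: at line 3 remove [nirml,scx,viw] add [hbkhy,ajco,nze] -> 11 lines: selhz yocbe lypv hbkhy ajco nze waxj vgddo mmj kaba rmaw
Hunk 3: at line 1 remove [lypv,hbkhy,ajco] add [enccl] -> 9 lines: selhz yocbe enccl nze waxj vgddo mmj kaba rmaw
Hunk 4: at line 2 remove [nze,waxj,vgddo] add [aii,dyngv] -> 8 lines: selhz yocbe enccl aii dyngv mmj kaba rmaw
Hunk 5: at line 3 remove [dyngv,mmj] add [tkms] -> 7 lines: selhz yocbe enccl aii tkms kaba rmaw
Final line count: 7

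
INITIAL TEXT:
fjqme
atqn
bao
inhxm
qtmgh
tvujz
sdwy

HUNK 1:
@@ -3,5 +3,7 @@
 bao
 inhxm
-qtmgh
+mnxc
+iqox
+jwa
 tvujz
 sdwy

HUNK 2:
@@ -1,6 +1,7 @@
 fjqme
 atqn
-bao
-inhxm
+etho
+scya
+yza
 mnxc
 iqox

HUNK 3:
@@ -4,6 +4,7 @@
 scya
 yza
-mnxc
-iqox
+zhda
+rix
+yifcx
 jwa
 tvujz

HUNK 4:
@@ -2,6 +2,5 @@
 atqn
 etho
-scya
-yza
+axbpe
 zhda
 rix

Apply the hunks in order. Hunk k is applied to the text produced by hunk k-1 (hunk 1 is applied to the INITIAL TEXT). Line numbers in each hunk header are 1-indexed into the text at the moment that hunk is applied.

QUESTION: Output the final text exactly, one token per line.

Answer: fjqme
atqn
etho
axbpe
zhda
rix
yifcx
jwa
tvujz
sdwy

Derivation:
Hunk 1: at line 3 remove [qtmgh] add [mnxc,iqox,jwa] -> 9 lines: fjqme atqn bao inhxm mnxc iqox jwa tvujz sdwy
Hunk 2: at line 1 remove [bao,inhxm] add [etho,scya,yza] -> 10 lines: fjqme atqn etho scya yza mnxc iqox jwa tvujz sdwy
Hunk 3: at line 4 remove [mnxc,iqox] add [zhda,rix,yifcx] -> 11 lines: fjqme atqn etho scya yza zhda rix yifcx jwa tvujz sdwy
Hunk 4: at line 2 remove [scya,yza] add [axbpe] -> 10 lines: fjqme atqn etho axbpe zhda rix yifcx jwa tvujz sdwy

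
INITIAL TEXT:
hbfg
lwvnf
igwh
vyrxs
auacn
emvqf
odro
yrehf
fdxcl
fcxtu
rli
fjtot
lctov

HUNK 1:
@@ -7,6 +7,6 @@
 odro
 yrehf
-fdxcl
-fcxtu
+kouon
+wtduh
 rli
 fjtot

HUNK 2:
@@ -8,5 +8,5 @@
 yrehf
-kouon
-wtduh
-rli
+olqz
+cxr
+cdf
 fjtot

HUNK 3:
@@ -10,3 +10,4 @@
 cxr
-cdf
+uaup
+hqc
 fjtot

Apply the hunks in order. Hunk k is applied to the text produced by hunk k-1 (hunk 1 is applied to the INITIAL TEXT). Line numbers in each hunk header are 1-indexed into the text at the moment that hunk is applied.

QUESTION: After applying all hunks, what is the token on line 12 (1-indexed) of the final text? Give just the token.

Hunk 1: at line 7 remove [fdxcl,fcxtu] add [kouon,wtduh] -> 13 lines: hbfg lwvnf igwh vyrxs auacn emvqf odro yrehf kouon wtduh rli fjtot lctov
Hunk 2: at line 8 remove [kouon,wtduh,rli] add [olqz,cxr,cdf] -> 13 lines: hbfg lwvnf igwh vyrxs auacn emvqf odro yrehf olqz cxr cdf fjtot lctov
Hunk 3: at line 10 remove [cdf] add [uaup,hqc] -> 14 lines: hbfg lwvnf igwh vyrxs auacn emvqf odro yrehf olqz cxr uaup hqc fjtot lctov
Final line 12: hqc

Answer: hqc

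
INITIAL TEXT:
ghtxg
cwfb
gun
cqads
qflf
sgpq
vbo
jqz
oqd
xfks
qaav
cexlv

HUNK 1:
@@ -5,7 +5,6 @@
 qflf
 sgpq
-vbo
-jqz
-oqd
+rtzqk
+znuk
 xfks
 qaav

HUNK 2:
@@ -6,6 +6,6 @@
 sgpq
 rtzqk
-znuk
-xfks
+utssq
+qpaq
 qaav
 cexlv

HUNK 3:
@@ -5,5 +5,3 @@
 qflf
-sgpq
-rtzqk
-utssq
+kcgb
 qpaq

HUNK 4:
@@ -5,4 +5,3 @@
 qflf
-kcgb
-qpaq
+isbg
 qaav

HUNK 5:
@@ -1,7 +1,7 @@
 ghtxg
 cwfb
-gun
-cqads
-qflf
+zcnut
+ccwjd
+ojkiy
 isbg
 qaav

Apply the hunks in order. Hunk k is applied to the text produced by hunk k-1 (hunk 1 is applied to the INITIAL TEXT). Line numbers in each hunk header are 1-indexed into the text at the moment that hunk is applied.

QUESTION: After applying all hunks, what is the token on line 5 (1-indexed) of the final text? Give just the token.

Answer: ojkiy

Derivation:
Hunk 1: at line 5 remove [vbo,jqz,oqd] add [rtzqk,znuk] -> 11 lines: ghtxg cwfb gun cqads qflf sgpq rtzqk znuk xfks qaav cexlv
Hunk 2: at line 6 remove [znuk,xfks] add [utssq,qpaq] -> 11 lines: ghtxg cwfb gun cqads qflf sgpq rtzqk utssq qpaq qaav cexlv
Hunk 3: at line 5 remove [sgpq,rtzqk,utssq] add [kcgb] -> 9 lines: ghtxg cwfb gun cqads qflf kcgb qpaq qaav cexlv
Hunk 4: at line 5 remove [kcgb,qpaq] add [isbg] -> 8 lines: ghtxg cwfb gun cqads qflf isbg qaav cexlv
Hunk 5: at line 1 remove [gun,cqads,qflf] add [zcnut,ccwjd,ojkiy] -> 8 lines: ghtxg cwfb zcnut ccwjd ojkiy isbg qaav cexlv
Final line 5: ojkiy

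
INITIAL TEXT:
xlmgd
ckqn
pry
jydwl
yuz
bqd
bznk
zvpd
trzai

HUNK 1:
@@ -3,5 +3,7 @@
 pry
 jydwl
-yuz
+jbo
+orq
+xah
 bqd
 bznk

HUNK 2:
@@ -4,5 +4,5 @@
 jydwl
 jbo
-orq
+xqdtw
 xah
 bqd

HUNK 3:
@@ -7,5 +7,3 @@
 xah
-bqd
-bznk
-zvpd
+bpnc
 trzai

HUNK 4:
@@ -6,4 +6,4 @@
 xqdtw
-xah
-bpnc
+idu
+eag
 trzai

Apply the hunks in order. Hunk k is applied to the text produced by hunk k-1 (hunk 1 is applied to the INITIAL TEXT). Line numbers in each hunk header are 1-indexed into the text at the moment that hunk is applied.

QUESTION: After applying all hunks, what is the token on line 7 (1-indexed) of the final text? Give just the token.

Hunk 1: at line 3 remove [yuz] add [jbo,orq,xah] -> 11 lines: xlmgd ckqn pry jydwl jbo orq xah bqd bznk zvpd trzai
Hunk 2: at line 4 remove [orq] add [xqdtw] -> 11 lines: xlmgd ckqn pry jydwl jbo xqdtw xah bqd bznk zvpd trzai
Hunk 3: at line 7 remove [bqd,bznk,zvpd] add [bpnc] -> 9 lines: xlmgd ckqn pry jydwl jbo xqdtw xah bpnc trzai
Hunk 4: at line 6 remove [xah,bpnc] add [idu,eag] -> 9 lines: xlmgd ckqn pry jydwl jbo xqdtw idu eag trzai
Final line 7: idu

Answer: idu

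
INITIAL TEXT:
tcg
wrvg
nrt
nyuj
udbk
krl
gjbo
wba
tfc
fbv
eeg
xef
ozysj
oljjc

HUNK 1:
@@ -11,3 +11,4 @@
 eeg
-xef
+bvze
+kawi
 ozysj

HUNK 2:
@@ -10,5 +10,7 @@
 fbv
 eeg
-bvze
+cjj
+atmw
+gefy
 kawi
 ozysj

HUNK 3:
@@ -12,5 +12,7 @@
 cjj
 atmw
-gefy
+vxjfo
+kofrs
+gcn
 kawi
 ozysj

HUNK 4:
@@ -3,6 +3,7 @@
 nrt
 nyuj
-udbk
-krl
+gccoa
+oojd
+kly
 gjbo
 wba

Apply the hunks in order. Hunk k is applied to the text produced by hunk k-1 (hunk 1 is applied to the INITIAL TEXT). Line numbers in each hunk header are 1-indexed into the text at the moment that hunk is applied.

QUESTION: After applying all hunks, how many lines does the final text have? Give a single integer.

Hunk 1: at line 11 remove [xef] add [bvze,kawi] -> 15 lines: tcg wrvg nrt nyuj udbk krl gjbo wba tfc fbv eeg bvze kawi ozysj oljjc
Hunk 2: at line 10 remove [bvze] add [cjj,atmw,gefy] -> 17 lines: tcg wrvg nrt nyuj udbk krl gjbo wba tfc fbv eeg cjj atmw gefy kawi ozysj oljjc
Hunk 3: at line 12 remove [gefy] add [vxjfo,kofrs,gcn] -> 19 lines: tcg wrvg nrt nyuj udbk krl gjbo wba tfc fbv eeg cjj atmw vxjfo kofrs gcn kawi ozysj oljjc
Hunk 4: at line 3 remove [udbk,krl] add [gccoa,oojd,kly] -> 20 lines: tcg wrvg nrt nyuj gccoa oojd kly gjbo wba tfc fbv eeg cjj atmw vxjfo kofrs gcn kawi ozysj oljjc
Final line count: 20

Answer: 20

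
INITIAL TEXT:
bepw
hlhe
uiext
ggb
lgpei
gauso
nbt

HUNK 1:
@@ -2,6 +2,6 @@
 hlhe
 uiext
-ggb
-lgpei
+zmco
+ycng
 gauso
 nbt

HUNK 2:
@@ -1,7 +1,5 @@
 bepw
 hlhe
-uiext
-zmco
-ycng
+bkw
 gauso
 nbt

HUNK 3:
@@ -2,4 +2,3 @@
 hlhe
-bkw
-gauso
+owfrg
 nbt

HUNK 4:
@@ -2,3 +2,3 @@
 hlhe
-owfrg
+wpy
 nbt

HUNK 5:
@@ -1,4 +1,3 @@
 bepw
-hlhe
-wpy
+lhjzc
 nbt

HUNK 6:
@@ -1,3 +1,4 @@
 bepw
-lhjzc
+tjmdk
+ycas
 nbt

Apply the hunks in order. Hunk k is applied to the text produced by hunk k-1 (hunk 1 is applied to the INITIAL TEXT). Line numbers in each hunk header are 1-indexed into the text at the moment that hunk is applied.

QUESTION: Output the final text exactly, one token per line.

Hunk 1: at line 2 remove [ggb,lgpei] add [zmco,ycng] -> 7 lines: bepw hlhe uiext zmco ycng gauso nbt
Hunk 2: at line 1 remove [uiext,zmco,ycng] add [bkw] -> 5 lines: bepw hlhe bkw gauso nbt
Hunk 3: at line 2 remove [bkw,gauso] add [owfrg] -> 4 lines: bepw hlhe owfrg nbt
Hunk 4: at line 2 remove [owfrg] add [wpy] -> 4 lines: bepw hlhe wpy nbt
Hunk 5: at line 1 remove [hlhe,wpy] add [lhjzc] -> 3 lines: bepw lhjzc nbt
Hunk 6: at line 1 remove [lhjzc] add [tjmdk,ycas] -> 4 lines: bepw tjmdk ycas nbt

Answer: bepw
tjmdk
ycas
nbt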